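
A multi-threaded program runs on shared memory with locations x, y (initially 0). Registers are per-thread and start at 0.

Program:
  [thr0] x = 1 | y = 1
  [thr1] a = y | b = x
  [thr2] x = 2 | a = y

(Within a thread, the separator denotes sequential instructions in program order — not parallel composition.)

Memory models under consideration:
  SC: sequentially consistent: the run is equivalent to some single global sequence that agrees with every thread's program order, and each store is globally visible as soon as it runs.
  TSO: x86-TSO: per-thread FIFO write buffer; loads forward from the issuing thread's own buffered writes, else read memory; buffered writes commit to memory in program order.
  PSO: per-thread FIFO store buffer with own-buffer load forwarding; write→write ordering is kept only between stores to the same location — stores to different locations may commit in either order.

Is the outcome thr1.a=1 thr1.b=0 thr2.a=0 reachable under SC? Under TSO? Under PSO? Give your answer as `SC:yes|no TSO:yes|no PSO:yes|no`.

SC:no TSO:no PSO:yes

outcome vector order: (thr1.a,thr1.b,thr2.a)
SC: 10 outcomes — {(0,0,0); (0,0,1); (0,1,0); (0,1,1); (0,2,0); (0,2,1); (1,1,0); (1,1,1); (1,2,0); (1,2,1)}
TSO: 10 outcomes — {(0,0,0); (0,0,1); (0,1,0); (0,1,1); (0,2,0); (0,2,1); (1,1,0); (1,1,1); (1,2,0); (1,2,1)}
PSO: 12 outcomes — {(0,0,0); (0,0,1); (0,1,0); (0,1,1); (0,2,0); (0,2,1); (1,0,0); (1,0,1); (1,1,0); (1,1,1); (1,2,0); (1,2,1)}
target (1,0,0) ∈ {PSO}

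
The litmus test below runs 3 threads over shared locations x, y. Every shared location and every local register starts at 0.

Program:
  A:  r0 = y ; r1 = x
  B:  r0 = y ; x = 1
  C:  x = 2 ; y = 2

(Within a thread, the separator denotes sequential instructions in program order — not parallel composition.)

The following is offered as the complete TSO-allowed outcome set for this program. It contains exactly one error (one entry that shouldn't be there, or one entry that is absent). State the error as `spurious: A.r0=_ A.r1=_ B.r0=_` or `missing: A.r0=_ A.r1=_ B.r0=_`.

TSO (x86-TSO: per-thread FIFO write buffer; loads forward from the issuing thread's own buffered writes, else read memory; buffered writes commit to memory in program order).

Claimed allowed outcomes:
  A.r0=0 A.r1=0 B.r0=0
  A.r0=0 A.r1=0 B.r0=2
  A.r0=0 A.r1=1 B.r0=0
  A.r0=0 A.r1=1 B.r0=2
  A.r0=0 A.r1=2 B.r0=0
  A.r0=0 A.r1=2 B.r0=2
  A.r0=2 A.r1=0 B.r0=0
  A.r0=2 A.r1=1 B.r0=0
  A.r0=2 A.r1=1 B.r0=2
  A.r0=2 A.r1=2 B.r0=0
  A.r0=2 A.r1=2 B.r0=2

outcome vector order: (A.r0,A.r1,B.r0)
TSO (10): 000, 002, 010, 012, 020, 022, 210, 212, 220, 222
claimed∖TSO = {200}

spurious: A.r0=2 A.r1=0 B.r0=0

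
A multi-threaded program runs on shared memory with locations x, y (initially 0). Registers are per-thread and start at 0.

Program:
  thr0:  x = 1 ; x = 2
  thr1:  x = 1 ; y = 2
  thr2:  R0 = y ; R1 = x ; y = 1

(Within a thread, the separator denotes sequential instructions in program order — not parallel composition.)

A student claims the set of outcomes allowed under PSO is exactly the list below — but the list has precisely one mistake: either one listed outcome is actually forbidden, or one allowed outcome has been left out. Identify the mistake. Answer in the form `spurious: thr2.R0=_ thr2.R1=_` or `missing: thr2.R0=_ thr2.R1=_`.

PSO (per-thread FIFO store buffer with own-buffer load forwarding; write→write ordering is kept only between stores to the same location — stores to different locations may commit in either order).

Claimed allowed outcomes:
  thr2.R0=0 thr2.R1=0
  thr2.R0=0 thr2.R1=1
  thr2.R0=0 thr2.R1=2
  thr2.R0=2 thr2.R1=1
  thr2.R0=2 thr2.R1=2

outcome vector order: (thr2.R0,thr2.R1)
[PSO] allowed = {00, 01, 02, 20, 21, 22}
PSO∖claimed = {20}

missing: thr2.R0=2 thr2.R1=0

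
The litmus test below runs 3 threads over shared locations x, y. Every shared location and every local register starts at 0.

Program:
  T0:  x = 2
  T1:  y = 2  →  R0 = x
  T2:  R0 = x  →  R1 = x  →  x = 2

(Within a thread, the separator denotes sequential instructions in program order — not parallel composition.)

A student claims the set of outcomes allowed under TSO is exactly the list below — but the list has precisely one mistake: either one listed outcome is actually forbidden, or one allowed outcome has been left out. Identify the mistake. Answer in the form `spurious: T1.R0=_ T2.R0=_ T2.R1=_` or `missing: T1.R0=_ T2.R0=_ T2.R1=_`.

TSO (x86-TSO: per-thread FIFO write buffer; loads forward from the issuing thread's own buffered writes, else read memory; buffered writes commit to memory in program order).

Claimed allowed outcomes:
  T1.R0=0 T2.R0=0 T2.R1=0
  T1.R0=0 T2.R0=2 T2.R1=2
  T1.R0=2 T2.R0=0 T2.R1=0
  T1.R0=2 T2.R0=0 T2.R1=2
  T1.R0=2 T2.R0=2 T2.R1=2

outcome vector order: (T1.R0,T2.R0,T2.R1)
under TSO → 0/0/0; 0/0/2; 0/2/2; 2/0/0; 2/0/2; 2/2/2
TSO∖claimed = {0/0/2}

missing: T1.R0=0 T2.R0=0 T2.R1=2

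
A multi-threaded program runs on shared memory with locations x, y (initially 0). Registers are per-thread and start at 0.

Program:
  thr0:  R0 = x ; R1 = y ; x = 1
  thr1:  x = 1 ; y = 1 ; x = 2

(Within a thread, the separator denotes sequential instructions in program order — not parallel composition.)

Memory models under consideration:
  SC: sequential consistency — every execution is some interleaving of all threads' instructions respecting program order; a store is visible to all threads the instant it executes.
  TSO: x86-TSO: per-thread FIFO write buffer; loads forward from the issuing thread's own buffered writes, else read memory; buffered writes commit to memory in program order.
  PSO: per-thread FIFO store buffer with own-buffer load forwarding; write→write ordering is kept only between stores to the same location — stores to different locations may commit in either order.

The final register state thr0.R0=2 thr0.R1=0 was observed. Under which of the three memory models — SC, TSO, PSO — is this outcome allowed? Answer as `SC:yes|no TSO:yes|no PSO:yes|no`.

outcome vector order: (thr0.R0,thr0.R1)
[SC] allowed = {<0 0>, <0 1>, <1 0>, <1 1>, <2 1>}
[TSO] allowed = {<0 0>, <0 1>, <1 0>, <1 1>, <2 1>}
[PSO] allowed = {<0 0>, <0 1>, <1 0>, <1 1>, <2 0>, <2 1>}
target <2 0> ∈ {PSO}

SC:no TSO:no PSO:yes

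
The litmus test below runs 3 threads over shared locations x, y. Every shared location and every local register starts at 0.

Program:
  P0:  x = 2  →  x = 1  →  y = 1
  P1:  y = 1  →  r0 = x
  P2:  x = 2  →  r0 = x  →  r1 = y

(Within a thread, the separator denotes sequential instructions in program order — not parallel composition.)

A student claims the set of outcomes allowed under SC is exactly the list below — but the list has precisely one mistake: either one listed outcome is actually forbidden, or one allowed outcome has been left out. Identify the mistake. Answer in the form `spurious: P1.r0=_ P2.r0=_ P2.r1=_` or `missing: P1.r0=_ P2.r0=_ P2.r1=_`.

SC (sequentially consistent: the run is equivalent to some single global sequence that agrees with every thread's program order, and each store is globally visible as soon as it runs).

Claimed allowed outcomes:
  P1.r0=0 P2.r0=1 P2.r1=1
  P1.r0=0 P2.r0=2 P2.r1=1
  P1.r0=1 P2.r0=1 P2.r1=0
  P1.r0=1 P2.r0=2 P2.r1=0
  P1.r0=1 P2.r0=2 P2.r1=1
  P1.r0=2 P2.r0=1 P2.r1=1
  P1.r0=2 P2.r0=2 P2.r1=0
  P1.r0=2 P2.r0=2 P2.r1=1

outcome vector order: (P1.r0,P2.r0,P2.r1)
under SC → (0,1,1); (0,2,1); (1,1,0); (1,1,1); (1,2,0); (1,2,1); (2,1,1); (2,2,0); (2,2,1)
SC∖claimed = {(1,1,1)}

missing: P1.r0=1 P2.r0=1 P2.r1=1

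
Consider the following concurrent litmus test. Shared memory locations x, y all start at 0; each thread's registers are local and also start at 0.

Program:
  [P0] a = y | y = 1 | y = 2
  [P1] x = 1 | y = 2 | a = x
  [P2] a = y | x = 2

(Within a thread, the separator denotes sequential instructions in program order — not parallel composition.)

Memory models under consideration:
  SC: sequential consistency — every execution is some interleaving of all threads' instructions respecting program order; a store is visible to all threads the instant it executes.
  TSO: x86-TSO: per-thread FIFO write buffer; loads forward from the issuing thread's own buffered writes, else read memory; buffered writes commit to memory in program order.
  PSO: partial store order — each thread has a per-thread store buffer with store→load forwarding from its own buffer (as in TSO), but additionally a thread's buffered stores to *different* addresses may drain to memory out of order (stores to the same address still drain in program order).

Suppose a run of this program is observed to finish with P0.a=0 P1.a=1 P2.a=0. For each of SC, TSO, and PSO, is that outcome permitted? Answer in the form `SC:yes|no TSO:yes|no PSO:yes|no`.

outcome vector order: (P0.a,P1.a,P2.a)
under SC → (0,1,0); (0,1,1); (0,1,2); (0,2,0); (0,2,1); (0,2,2); (2,1,0); (2,1,1); (2,1,2); (2,2,0); (2,2,1); (2,2,2)
under TSO → (0,1,0); (0,1,1); (0,1,2); (0,2,0); (0,2,1); (0,2,2); (2,1,0); (2,1,1); (2,1,2); (2,2,0); (2,2,1); (2,2,2)
under PSO → (0,1,0); (0,1,1); (0,1,2); (0,2,0); (0,2,1); (0,2,2); (2,1,0); (2,1,1); (2,1,2); (2,2,0); (2,2,1); (2,2,2)
target (0,1,0) ∈ {SC,TSO,PSO}

SC:yes TSO:yes PSO:yes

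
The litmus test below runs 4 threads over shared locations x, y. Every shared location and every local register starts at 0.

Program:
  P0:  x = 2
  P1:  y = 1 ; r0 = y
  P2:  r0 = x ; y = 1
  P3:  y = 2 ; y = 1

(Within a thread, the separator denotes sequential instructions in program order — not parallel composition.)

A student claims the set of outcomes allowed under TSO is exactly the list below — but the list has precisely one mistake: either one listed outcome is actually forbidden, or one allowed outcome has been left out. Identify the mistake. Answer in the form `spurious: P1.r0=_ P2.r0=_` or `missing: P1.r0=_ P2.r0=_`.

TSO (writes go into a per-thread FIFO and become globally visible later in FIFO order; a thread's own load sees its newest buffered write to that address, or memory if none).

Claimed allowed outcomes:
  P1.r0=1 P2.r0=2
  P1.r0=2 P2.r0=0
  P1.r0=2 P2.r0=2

missing: P1.r0=1 P2.r0=0

outcome vector order: (P1.r0,P2.r0)
TSO (4): <1 0>; <1 2>; <2 0>; <2 2>
TSO∖claimed = {<1 0>}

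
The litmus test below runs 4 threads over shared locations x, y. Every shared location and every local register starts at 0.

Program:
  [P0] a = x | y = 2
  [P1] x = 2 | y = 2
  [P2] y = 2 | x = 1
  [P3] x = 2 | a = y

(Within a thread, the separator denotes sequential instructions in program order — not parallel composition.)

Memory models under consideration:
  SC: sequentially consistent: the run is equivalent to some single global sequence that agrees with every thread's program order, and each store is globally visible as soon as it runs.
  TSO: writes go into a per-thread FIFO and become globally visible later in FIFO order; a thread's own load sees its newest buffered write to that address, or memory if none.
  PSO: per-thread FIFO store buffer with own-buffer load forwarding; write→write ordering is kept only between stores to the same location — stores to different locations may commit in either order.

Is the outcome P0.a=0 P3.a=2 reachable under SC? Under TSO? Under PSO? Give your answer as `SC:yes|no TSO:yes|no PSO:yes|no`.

outcome vector order: (P0.a,P3.a)
SC: 6 outcomes — {<0 0>; <0 2>; <1 0>; <1 2>; <2 0>; <2 2>}
TSO: 6 outcomes — {<0 0>; <0 2>; <1 0>; <1 2>; <2 0>; <2 2>}
PSO: 6 outcomes — {<0 0>; <0 2>; <1 0>; <1 2>; <2 0>; <2 2>}
target <0 2> ∈ {SC,TSO,PSO}

SC:yes TSO:yes PSO:yes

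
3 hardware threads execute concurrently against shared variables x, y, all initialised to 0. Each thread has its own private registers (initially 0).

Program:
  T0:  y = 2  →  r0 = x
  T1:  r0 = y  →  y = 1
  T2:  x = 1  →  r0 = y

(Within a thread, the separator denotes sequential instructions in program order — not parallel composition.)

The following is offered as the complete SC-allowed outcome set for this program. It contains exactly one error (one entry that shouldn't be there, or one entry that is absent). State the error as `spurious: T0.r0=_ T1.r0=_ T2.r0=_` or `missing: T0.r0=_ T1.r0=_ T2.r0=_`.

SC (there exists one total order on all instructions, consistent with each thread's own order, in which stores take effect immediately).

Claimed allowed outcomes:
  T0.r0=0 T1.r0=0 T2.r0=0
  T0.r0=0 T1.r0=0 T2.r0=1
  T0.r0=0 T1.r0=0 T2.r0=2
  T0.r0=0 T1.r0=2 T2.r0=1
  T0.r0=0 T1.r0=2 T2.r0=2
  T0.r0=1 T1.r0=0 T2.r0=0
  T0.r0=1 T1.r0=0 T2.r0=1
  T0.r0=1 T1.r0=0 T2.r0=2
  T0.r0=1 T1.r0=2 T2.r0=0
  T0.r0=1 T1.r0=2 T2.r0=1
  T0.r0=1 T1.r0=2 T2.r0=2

spurious: T0.r0=0 T1.r0=0 T2.r0=0

outcome vector order: (T0.r0,T1.r0,T2.r0)
[SC] allowed = {0/0/1, 0/0/2, 0/2/1, 0/2/2, 1/0/0, 1/0/1, 1/0/2, 1/2/0, 1/2/1, 1/2/2}
claimed∖SC = {0/0/0}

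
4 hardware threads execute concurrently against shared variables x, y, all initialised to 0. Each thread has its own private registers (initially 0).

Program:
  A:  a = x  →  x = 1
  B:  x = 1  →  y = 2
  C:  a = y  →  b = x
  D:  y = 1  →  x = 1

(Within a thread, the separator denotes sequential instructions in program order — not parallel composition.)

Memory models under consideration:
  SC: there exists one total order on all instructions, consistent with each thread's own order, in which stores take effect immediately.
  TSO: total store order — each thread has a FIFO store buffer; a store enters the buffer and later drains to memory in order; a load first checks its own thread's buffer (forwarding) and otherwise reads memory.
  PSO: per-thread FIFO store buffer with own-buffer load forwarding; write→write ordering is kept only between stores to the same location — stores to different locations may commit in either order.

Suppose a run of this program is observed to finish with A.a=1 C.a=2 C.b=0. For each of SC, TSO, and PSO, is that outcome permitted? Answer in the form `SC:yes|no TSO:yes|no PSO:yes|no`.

SC:no TSO:no PSO:yes

outcome vector order: (A.a,C.a,C.b)
SC (10): (0,0,0), (0,0,1), (0,1,0), (0,1,1), (0,2,1), (1,0,0), (1,0,1), (1,1,0), (1,1,1), (1,2,1)
TSO (10): (0,0,0), (0,0,1), (0,1,0), (0,1,1), (0,2,1), (1,0,0), (1,0,1), (1,1,0), (1,1,1), (1,2,1)
PSO (12): (0,0,0), (0,0,1), (0,1,0), (0,1,1), (0,2,0), (0,2,1), (1,0,0), (1,0,1), (1,1,0), (1,1,1), (1,2,0), (1,2,1)
target (1,2,0) ∈ {PSO}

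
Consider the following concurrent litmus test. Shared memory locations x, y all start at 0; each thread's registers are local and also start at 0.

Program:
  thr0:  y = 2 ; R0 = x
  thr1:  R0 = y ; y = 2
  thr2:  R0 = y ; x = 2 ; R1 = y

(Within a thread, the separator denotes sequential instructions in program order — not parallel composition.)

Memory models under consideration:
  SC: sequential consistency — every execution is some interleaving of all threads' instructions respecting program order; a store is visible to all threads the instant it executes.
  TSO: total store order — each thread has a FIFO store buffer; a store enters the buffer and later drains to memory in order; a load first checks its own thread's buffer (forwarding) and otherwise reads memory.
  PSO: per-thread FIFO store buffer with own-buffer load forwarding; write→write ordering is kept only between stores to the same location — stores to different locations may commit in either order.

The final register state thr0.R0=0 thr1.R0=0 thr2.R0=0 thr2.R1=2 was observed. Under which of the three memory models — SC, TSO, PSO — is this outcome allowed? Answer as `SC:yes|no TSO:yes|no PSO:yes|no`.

SC:yes TSO:yes PSO:yes

outcome vector order: (thr0.R0,thr1.R0,thr2.R0,thr2.R1)
under SC → 0002; 0022; 0202; 0222; 2000; 2002; 2022; 2200; 2202; 2222
under TSO → 0000; 0002; 0022; 0200; 0202; 0222; 2000; 2002; 2022; 2200; 2202; 2222
under PSO → 0000; 0002; 0022; 0200; 0202; 0222; 2000; 2002; 2022; 2200; 2202; 2222
target 0002 ∈ {SC,TSO,PSO}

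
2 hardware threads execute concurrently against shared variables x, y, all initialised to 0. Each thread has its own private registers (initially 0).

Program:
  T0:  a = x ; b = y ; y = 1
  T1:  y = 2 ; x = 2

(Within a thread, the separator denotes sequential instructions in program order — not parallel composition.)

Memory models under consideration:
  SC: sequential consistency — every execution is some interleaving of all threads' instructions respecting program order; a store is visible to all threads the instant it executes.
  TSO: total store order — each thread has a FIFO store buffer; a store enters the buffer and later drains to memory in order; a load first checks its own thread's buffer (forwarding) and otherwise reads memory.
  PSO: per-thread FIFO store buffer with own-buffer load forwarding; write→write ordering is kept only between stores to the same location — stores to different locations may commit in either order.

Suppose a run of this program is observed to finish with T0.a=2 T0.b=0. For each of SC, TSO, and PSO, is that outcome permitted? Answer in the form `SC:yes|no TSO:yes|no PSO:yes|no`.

outcome vector order: (T0.a,T0.b)
under SC → (0,0); (0,2); (2,2)
under TSO → (0,0); (0,2); (2,2)
under PSO → (0,0); (0,2); (2,0); (2,2)
target (2,0) ∈ {PSO}

SC:no TSO:no PSO:yes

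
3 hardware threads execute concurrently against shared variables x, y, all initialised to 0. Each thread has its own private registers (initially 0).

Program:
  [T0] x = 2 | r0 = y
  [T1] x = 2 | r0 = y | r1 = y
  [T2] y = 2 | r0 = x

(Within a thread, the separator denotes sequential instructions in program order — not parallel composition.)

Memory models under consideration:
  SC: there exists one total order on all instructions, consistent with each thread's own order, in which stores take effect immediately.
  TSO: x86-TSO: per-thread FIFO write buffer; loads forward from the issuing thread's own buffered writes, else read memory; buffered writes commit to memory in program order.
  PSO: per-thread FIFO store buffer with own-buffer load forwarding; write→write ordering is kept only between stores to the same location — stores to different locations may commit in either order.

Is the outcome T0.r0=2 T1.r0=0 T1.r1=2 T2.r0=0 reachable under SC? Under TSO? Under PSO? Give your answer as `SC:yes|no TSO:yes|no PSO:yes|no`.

outcome vector order: (T0.r0,T1.r0,T1.r1,T2.r0)
under SC → <0 0 0 2>; <0 0 2 2>; <0 2 2 2>; <2 0 0 2>; <2 0 2 2>; <2 2 2 0>; <2 2 2 2>
under TSO → <0 0 0 0>; <0 0 0 2>; <0 0 2 0>; <0 0 2 2>; <0 2 2 0>; <0 2 2 2>; <2 0 0 0>; <2 0 0 2>; <2 0 2 0>; <2 0 2 2>; <2 2 2 0>; <2 2 2 2>
under PSO → <0 0 0 0>; <0 0 0 2>; <0 0 2 0>; <0 0 2 2>; <0 2 2 0>; <0 2 2 2>; <2 0 0 0>; <2 0 0 2>; <2 0 2 0>; <2 0 2 2>; <2 2 2 0>; <2 2 2 2>
target <2 0 2 0> ∈ {TSO,PSO}

SC:no TSO:yes PSO:yes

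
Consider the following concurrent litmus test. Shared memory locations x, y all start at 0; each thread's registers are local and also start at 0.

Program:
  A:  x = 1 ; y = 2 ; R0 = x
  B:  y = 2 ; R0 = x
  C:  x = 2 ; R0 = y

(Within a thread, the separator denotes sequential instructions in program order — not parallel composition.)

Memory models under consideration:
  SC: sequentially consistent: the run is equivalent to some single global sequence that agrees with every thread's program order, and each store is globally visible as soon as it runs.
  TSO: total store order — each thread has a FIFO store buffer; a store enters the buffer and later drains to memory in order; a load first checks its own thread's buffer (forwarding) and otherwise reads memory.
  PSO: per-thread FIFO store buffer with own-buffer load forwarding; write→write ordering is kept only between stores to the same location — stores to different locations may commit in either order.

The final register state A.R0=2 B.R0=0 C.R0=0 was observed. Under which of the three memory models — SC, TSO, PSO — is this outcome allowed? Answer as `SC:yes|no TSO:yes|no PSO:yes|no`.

outcome vector order: (A.R0,B.R0,C.R0)
SC: 9 outcomes — {(1,0,2) (1,1,0) (1,1,2) (1,2,0) (1,2,2) (2,0,2) (2,1,2) (2,2,0) (2,2,2)}
TSO: 12 outcomes — {(1,0,0) (1,0,2) (1,1,0) (1,1,2) (1,2,0) (1,2,2) (2,0,0) (2,0,2) (2,1,0) (2,1,2) (2,2,0) (2,2,2)}
PSO: 12 outcomes — {(1,0,0) (1,0,2) (1,1,0) (1,1,2) (1,2,0) (1,2,2) (2,0,0) (2,0,2) (2,1,0) (2,1,2) (2,2,0) (2,2,2)}
target (2,0,0) ∈ {TSO,PSO}

SC:no TSO:yes PSO:yes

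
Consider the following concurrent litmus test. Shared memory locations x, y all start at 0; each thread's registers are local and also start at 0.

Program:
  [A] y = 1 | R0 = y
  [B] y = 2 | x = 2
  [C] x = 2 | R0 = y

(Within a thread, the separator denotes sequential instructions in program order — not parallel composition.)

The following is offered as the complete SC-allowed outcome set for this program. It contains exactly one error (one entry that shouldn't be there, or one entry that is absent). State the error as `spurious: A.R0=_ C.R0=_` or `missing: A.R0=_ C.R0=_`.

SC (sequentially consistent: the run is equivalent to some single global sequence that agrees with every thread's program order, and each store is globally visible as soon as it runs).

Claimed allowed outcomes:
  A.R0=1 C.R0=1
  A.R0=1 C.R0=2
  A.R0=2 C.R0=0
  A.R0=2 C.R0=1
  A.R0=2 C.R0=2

missing: A.R0=1 C.R0=0

outcome vector order: (A.R0,C.R0)
under SC → (1,0), (1,1), (1,2), (2,0), (2,1), (2,2)
SC∖claimed = {(1,0)}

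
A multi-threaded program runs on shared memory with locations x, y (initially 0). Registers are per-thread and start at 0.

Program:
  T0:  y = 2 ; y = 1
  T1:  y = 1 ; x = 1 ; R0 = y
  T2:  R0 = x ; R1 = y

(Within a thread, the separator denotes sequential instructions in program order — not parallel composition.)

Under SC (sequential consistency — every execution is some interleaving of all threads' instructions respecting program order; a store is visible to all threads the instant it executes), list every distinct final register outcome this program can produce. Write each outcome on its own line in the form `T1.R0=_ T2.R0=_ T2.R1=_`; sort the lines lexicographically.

outcome vector order: (T1.R0,T2.R0,T2.R1)
|SC outcomes| = 10

T1.R0=1 T2.R0=0 T2.R1=0
T1.R0=1 T2.R0=0 T2.R1=1
T1.R0=1 T2.R0=0 T2.R1=2
T1.R0=1 T2.R0=1 T2.R1=1
T1.R0=1 T2.R0=1 T2.R1=2
T1.R0=2 T2.R0=0 T2.R1=0
T1.R0=2 T2.R0=0 T2.R1=1
T1.R0=2 T2.R0=0 T2.R1=2
T1.R0=2 T2.R0=1 T2.R1=1
T1.R0=2 T2.R0=1 T2.R1=2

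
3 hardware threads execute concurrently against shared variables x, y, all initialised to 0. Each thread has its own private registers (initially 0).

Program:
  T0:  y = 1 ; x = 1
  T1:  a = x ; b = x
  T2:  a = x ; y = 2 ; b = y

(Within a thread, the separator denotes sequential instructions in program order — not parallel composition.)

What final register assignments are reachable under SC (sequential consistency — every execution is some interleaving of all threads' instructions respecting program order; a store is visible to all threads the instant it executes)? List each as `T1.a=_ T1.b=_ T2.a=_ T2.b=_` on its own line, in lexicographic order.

T1.a=0 T1.b=0 T2.a=0 T2.b=1
T1.a=0 T1.b=0 T2.a=0 T2.b=2
T1.a=0 T1.b=0 T2.a=1 T2.b=2
T1.a=0 T1.b=1 T2.a=0 T2.b=1
T1.a=0 T1.b=1 T2.a=0 T2.b=2
T1.a=0 T1.b=1 T2.a=1 T2.b=2
T1.a=1 T1.b=1 T2.a=0 T2.b=1
T1.a=1 T1.b=1 T2.a=0 T2.b=2
T1.a=1 T1.b=1 T2.a=1 T2.b=2

outcome vector order: (T1.a,T1.b,T2.a,T2.b)
|SC outcomes| = 9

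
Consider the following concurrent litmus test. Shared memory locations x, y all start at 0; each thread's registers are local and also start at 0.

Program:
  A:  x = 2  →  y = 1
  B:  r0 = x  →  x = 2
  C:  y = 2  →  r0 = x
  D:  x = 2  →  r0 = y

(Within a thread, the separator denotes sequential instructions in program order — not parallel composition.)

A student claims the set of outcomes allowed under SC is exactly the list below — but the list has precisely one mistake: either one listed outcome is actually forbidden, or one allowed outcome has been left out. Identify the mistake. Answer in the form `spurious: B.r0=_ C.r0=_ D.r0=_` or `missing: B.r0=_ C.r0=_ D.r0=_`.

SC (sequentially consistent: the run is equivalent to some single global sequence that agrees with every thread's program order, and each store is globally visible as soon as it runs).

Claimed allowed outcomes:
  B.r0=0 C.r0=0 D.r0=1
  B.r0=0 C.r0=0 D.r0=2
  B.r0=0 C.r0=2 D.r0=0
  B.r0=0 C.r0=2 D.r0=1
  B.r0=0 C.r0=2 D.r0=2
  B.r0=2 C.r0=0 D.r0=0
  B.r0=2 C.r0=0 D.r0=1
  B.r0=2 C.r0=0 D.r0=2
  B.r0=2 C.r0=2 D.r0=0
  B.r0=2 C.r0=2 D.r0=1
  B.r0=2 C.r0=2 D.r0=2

outcome vector order: (B.r0,C.r0,D.r0)
under SC → 001, 002, 020, 021, 022, 201, 202, 220, 221, 222
claimed∖SC = {200}

spurious: B.r0=2 C.r0=0 D.r0=0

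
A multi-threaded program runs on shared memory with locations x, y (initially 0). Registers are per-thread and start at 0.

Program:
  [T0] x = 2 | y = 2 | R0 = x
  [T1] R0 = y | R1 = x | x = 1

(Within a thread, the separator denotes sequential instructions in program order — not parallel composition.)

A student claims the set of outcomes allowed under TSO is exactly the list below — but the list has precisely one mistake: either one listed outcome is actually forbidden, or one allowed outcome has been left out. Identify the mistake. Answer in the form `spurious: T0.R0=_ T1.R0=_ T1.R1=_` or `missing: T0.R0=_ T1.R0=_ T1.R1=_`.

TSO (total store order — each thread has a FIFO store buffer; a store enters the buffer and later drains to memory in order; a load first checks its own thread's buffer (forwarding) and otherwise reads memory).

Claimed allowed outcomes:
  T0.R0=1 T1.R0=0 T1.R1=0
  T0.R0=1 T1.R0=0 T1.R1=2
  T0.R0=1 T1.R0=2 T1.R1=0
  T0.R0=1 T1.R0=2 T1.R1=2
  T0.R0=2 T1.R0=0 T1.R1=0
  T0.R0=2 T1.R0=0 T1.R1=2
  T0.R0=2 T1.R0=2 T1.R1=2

outcome vector order: (T0.R0,T1.R0,T1.R1)
TSO (6): 1/0/0 1/0/2 1/2/2 2/0/0 2/0/2 2/2/2
claimed∖TSO = {1/2/0}

spurious: T0.R0=1 T1.R0=2 T1.R1=0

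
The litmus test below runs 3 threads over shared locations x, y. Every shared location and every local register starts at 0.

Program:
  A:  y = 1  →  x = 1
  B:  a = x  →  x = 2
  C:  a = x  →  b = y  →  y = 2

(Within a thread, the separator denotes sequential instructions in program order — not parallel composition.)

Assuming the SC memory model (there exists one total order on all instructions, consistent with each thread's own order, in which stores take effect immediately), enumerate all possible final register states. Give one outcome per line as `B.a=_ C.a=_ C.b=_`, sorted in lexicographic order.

B.a=0 C.a=0 C.b=0
B.a=0 C.a=0 C.b=1
B.a=0 C.a=1 C.b=1
B.a=0 C.a=2 C.b=0
B.a=0 C.a=2 C.b=1
B.a=1 C.a=0 C.b=0
B.a=1 C.a=0 C.b=1
B.a=1 C.a=1 C.b=1
B.a=1 C.a=2 C.b=1

outcome vector order: (B.a,C.a,C.b)
|SC outcomes| = 9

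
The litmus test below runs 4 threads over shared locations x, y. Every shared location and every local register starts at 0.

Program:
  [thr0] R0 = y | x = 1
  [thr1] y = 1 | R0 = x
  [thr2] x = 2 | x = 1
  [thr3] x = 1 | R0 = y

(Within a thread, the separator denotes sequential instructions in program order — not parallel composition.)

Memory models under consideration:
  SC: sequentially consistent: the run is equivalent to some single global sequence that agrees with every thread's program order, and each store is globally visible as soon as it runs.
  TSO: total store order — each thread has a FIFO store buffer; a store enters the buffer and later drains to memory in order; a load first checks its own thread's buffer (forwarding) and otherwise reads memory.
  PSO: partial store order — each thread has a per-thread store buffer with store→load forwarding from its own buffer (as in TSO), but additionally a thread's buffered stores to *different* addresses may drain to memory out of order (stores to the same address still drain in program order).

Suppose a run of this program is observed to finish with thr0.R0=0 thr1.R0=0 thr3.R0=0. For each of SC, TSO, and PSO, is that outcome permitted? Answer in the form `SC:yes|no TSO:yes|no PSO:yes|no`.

SC:no TSO:yes PSO:yes

outcome vector order: (thr0.R0,thr1.R0,thr3.R0)
SC: 10 outcomes — {(0,0,1); (0,1,0); (0,1,1); (0,2,0); (0,2,1); (1,0,1); (1,1,0); (1,1,1); (1,2,0); (1,2,1)}
TSO: 12 outcomes — {(0,0,0); (0,0,1); (0,1,0); (0,1,1); (0,2,0); (0,2,1); (1,0,0); (1,0,1); (1,1,0); (1,1,1); (1,2,0); (1,2,1)}
PSO: 12 outcomes — {(0,0,0); (0,0,1); (0,1,0); (0,1,1); (0,2,0); (0,2,1); (1,0,0); (1,0,1); (1,1,0); (1,1,1); (1,2,0); (1,2,1)}
target (0,0,0) ∈ {TSO,PSO}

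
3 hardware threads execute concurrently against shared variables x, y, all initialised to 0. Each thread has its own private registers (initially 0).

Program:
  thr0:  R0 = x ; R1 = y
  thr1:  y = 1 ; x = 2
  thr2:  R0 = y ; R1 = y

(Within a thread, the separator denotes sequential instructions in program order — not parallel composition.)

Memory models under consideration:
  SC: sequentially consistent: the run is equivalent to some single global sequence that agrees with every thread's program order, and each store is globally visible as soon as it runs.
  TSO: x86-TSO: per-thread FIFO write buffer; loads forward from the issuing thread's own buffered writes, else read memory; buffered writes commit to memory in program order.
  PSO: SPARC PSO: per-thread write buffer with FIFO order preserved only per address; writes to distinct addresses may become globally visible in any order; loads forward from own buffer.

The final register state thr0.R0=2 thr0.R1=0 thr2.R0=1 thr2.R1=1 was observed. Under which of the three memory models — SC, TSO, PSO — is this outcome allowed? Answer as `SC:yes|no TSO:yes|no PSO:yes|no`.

SC:no TSO:no PSO:yes

outcome vector order: (thr0.R0,thr0.R1,thr2.R0,thr2.R1)
under SC → 0000; 0001; 0011; 0100; 0101; 0111; 2100; 2101; 2111
under TSO → 0000; 0001; 0011; 0100; 0101; 0111; 2100; 2101; 2111
under PSO → 0000; 0001; 0011; 0100; 0101; 0111; 2000; 2001; 2011; 2100; 2101; 2111
target 2011 ∈ {PSO}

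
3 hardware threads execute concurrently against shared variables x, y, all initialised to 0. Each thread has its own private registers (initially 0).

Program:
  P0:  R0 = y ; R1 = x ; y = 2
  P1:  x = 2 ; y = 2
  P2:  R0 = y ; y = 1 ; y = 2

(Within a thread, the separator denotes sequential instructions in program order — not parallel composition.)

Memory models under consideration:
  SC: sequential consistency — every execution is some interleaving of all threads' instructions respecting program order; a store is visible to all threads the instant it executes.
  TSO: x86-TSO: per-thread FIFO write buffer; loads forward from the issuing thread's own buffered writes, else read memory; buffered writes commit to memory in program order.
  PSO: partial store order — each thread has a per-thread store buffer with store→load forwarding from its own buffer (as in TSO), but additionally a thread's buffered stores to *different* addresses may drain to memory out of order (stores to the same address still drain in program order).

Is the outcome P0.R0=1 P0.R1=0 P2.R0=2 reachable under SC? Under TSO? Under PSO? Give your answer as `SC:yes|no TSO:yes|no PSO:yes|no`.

outcome vector order: (P0.R0,P0.R1,P2.R0)
[SC] allowed = {(0,0,0); (0,0,2); (0,2,0); (0,2,2); (1,0,0); (1,2,0); (1,2,2); (2,0,0); (2,2,0); (2,2,2)}
[TSO] allowed = {(0,0,0); (0,0,2); (0,2,0); (0,2,2); (1,0,0); (1,2,0); (1,2,2); (2,0,0); (2,2,0); (2,2,2)}
[PSO] allowed = {(0,0,0); (0,0,2); (0,2,0); (0,2,2); (1,0,0); (1,0,2); (1,2,0); (1,2,2); (2,0,0); (2,0,2); (2,2,0); (2,2,2)}
target (1,0,2) ∈ {PSO}

SC:no TSO:no PSO:yes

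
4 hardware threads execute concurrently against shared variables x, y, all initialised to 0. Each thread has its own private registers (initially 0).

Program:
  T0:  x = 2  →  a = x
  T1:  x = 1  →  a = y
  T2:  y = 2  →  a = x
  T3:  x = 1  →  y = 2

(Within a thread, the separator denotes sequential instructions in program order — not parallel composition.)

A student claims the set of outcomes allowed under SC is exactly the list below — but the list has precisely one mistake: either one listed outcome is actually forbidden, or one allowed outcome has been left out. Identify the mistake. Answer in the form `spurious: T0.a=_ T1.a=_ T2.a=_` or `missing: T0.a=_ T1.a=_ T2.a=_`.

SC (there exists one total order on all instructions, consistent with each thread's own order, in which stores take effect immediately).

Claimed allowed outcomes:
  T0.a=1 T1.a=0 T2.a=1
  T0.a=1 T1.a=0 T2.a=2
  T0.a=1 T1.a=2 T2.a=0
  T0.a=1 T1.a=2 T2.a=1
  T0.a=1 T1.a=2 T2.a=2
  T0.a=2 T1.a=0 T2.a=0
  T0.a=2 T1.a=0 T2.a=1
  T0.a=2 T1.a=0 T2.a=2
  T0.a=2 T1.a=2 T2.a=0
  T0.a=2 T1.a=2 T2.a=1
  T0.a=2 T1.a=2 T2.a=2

outcome vector order: (T0.a,T1.a,T2.a)
SC: 10 outcomes — {(1,0,1), (1,0,2), (1,2,0), (1,2,1), (1,2,2), (2,0,1), (2,0,2), (2,2,0), (2,2,1), (2,2,2)}
claimed∖SC = {(2,0,0)}

spurious: T0.a=2 T1.a=0 T2.a=0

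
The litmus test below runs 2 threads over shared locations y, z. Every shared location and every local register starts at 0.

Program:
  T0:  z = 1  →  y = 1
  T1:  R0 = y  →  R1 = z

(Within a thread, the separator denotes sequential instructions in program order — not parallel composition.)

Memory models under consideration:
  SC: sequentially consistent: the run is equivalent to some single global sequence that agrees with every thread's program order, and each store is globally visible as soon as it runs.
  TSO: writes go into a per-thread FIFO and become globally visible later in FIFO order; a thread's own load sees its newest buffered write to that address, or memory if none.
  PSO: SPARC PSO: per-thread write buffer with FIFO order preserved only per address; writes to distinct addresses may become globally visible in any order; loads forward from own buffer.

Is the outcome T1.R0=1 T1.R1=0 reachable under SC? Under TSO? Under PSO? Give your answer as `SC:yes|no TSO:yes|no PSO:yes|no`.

SC:no TSO:no PSO:yes

outcome vector order: (T1.R0,T1.R1)
[SC] allowed = {(0,0); (0,1); (1,1)}
[TSO] allowed = {(0,0); (0,1); (1,1)}
[PSO] allowed = {(0,0); (0,1); (1,0); (1,1)}
target (1,0) ∈ {PSO}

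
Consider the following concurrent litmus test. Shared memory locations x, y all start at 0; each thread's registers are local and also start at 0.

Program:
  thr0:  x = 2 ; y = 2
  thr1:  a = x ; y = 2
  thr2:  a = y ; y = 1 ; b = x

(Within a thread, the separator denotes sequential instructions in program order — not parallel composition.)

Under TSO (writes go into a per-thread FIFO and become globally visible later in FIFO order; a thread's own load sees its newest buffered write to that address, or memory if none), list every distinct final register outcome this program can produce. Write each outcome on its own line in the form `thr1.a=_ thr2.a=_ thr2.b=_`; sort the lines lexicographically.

thr1.a=0 thr2.a=0 thr2.b=0
thr1.a=0 thr2.a=0 thr2.b=2
thr1.a=0 thr2.a=2 thr2.b=0
thr1.a=0 thr2.a=2 thr2.b=2
thr1.a=2 thr2.a=0 thr2.b=0
thr1.a=2 thr2.a=0 thr2.b=2
thr1.a=2 thr2.a=2 thr2.b=2

outcome vector order: (thr1.a,thr2.a,thr2.b)
|TSO outcomes| = 7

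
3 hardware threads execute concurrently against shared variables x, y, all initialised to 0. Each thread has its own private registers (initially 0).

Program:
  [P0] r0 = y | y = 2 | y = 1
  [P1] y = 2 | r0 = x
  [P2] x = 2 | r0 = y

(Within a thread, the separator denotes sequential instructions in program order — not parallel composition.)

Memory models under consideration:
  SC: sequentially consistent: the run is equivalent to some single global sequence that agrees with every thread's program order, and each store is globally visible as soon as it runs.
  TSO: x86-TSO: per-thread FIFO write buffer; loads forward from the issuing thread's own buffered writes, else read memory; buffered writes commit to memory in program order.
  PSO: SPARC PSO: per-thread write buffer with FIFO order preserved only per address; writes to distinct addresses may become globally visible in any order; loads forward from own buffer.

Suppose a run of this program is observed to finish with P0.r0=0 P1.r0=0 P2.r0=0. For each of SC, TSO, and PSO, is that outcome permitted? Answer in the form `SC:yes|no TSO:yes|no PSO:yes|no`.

SC:no TSO:yes PSO:yes

outcome vector order: (P0.r0,P1.r0,P2.r0)
[SC] allowed = {001, 002, 020, 021, 022, 201, 202, 220, 221, 222}
[TSO] allowed = {000, 001, 002, 020, 021, 022, 200, 201, 202, 220, 221, 222}
[PSO] allowed = {000, 001, 002, 020, 021, 022, 200, 201, 202, 220, 221, 222}
target 000 ∈ {TSO,PSO}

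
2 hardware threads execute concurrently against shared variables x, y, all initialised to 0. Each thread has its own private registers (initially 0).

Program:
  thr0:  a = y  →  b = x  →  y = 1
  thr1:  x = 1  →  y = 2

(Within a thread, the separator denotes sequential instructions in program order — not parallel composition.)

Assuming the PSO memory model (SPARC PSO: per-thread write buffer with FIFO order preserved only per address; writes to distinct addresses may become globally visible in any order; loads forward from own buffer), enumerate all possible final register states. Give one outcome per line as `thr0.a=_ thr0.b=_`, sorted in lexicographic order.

thr0.a=0 thr0.b=0
thr0.a=0 thr0.b=1
thr0.a=2 thr0.b=0
thr0.a=2 thr0.b=1

outcome vector order: (thr0.a,thr0.b)
|PSO outcomes| = 4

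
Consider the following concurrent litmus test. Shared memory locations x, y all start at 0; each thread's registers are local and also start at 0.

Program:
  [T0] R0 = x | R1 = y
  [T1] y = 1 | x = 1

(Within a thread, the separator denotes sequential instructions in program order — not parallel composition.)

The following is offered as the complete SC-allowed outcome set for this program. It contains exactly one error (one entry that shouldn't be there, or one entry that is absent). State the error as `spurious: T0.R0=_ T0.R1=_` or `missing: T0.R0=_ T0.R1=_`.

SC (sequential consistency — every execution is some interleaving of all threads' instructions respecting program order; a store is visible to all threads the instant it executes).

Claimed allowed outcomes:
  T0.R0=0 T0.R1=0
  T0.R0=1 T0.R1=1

outcome vector order: (T0.R0,T0.R1)
SC (3): 0/0 0/1 1/1
SC∖claimed = {0/1}

missing: T0.R0=0 T0.R1=1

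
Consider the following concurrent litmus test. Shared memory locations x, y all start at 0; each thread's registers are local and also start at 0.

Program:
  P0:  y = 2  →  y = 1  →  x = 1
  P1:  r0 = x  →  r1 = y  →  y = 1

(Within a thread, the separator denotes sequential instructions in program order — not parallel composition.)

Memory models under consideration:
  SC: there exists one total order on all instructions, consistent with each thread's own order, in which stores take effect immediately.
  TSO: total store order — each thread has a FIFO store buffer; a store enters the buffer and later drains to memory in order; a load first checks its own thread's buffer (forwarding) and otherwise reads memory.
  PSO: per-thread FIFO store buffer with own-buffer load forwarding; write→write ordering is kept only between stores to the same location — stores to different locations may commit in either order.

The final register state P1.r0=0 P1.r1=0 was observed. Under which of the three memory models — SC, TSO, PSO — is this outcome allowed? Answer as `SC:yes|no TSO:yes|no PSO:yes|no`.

SC:yes TSO:yes PSO:yes

outcome vector order: (P1.r0,P1.r1)
SC (4): 00, 01, 02, 11
TSO (4): 00, 01, 02, 11
PSO (6): 00, 01, 02, 10, 11, 12
target 00 ∈ {SC,TSO,PSO}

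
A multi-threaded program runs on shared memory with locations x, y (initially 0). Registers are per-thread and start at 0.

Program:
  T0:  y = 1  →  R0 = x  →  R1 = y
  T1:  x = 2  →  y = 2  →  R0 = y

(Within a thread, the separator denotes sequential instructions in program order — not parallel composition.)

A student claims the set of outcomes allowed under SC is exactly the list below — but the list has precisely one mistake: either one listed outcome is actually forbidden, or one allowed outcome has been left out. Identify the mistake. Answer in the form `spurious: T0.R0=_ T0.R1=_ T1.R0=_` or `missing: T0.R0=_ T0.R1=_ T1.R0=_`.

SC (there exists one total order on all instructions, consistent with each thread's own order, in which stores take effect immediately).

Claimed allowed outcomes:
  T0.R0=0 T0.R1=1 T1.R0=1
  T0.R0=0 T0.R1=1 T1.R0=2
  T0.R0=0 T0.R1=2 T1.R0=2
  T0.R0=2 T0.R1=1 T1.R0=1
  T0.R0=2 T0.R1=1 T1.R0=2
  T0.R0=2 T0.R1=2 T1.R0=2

spurious: T0.R0=0 T0.R1=1 T1.R0=1

outcome vector order: (T0.R0,T0.R1,T1.R0)
[SC] allowed = {0/1/2 0/2/2 2/1/1 2/1/2 2/2/2}
claimed∖SC = {0/1/1}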